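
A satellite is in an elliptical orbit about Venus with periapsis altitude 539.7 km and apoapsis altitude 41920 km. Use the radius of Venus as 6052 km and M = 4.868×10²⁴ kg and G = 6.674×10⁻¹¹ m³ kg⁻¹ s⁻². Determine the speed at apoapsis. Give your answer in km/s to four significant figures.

μ = GM = 6.674×10⁻¹¹ × 4.868×10²⁴ = 3.249×10¹⁴ m³/s².
r_p = 6052 + 539.7 = 6591.7 km = 6.5917×10⁶ m.
r_a = 6052 + 41920 = 47972 km = 4.7972×10⁷ m.
Semi-major axis a = (r_p + r_a)/2 = 27282 km = 2.728×10⁷ m.
Vis-viva: v² = μ(2/r − 1/a) = 3.249×10¹⁴ × (4.169×10⁻⁸ − 3.665×10⁻⁸) = 1.636×10⁶ m²/s².
v = 1279 m/s = 1.279 km/s.

v ≈ 1.279 km/s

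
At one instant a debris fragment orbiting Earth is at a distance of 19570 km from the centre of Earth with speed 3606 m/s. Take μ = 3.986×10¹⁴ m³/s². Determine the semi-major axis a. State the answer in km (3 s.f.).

a ≈ 14400 km

r = 1.957×10⁷ m.
Vis-viva rearranged: 1/a = 2/r − v²/μ = 1.022×10⁻⁷ − 3.262×10⁻⁸ = 6.957×10⁻⁸ m⁻¹.
a = 1.437×10⁷ m = 14373 km.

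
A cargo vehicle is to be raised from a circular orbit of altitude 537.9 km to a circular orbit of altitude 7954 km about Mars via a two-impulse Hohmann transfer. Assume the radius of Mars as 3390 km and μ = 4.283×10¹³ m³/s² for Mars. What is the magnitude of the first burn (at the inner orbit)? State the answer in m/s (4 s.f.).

r₁ = 3390 + 537.9 = 3927.9 km = 3.9279×10⁶ m.
r₂ = 3390 + 7954 = 11344 km = 1.1344×10⁷ m.
Transfer ellipse a_t = (r₁ + r₂)/2 = 7.636×10⁶ m.
At r₁: circular v_c1 = √(μ/r₁) = 3302 m/s; transfer-periapsis v_p = √[μ(2/r₁ − 1/a_t)] = 4025 m/s.
Δv₁ = v_p − v_c1 = 722.7 m/s.

Δv ≈ 722.7 m/s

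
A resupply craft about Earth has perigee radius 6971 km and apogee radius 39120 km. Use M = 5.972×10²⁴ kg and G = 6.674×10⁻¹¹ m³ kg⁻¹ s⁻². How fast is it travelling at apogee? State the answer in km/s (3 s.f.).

v ≈ 1.76 km/s

μ = GM = 6.674×10⁻¹¹ × 5.972×10²⁴ = 3.986×10¹⁴ m³/s².
Semi-major axis a = (r_p + r_a)/2 = 23046 km = 2.305×10⁷ m.
Vis-viva: v² = μ(2/r − 1/a) = 3.986×10¹⁴ × (5.112×10⁻⁸ − 4.339×10⁻⁸) = 3.082×10⁶ m²/s².
v = 1756 m/s = 1.756 km/s.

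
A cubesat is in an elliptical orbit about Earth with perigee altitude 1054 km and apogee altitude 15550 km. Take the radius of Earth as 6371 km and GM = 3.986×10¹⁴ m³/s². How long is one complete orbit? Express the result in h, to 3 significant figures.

T ≈ 4.91 h

r_p = 6371 + 1054 = 7425.0 km = 7.4250×10⁶ m.
r_a = 6371 + 15550 = 21921 km = 2.1921×10⁷ m.
Semi-major axis a = (r_p + r_a)/2 = (7425.0 + 21921)/2 = 14673 km = 1.467×10⁷ m.
By Kepler's third law T = 2π√(a³/μ) = 2π × 2.815×10³ = 1.769×10⁴ s.
= 4.913 h.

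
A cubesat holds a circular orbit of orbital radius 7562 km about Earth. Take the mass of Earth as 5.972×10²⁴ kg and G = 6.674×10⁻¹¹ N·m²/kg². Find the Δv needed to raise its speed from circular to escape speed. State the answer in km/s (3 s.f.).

Δv ≈ 3.01 km/s

μ = GM = 6.674×10⁻¹¹ × 5.972×10²⁴ = 3.986×10¹⁴ m³/s².
r = 7562 km = 7.562×10⁶ m.
Circular speed v_c = √(μ/r) = 7260 m/s.
Escape speed v_esc = √(2μ/r) = √2 × v_c = 10270 m/s.
Δv = v_esc − v_c = 3007 m/s = 3.007 km/s.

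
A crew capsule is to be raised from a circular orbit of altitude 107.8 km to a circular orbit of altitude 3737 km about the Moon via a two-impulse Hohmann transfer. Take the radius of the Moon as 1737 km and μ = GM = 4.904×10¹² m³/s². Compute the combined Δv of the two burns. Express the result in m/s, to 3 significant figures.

r₁ = 1737 + 107.8 = 1844.8 km = 1.8448×10⁶ m.
r₂ = 1737 + 3737 = 5474.0 km = 5.4740×10⁶ m.
Transfer ellipse a_t = (r₁ + r₂)/2 = 3.659×10⁶ m.
At r₁: circular v_c1 = √(μ/r₁) = 1630 m/s; transfer-perilune v_p = √[μ(2/r₁ − 1/a_t)] = 1994 m/s.
Δv₁ = v_p − v_c1 = 363.7 m/s.
At r₂: circular v_c2 = √(μ/r₂) = 946.5 m/s; transfer-apolune v_a = √[μ(2/r₂ − 1/a_t)] = 672.0 m/s.
Δv₂ = v_c2 − v_a = 274.5 m/s.
Total Δv = Δv₁ + Δv₂ = 638.1 m/s.

Δv_total ≈ 638 m/s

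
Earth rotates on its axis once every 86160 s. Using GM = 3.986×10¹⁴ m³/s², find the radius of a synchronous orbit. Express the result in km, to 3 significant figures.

r_sync ≈ 42200 km

A synchronous orbit has period T, so by Kepler's third law a = (μT²/4π²)^(1/3).
μT²/4π² = 3.986×10¹⁴ × (8.616×10⁴)² / 39.48 = 7.495×10²² m³.
a = 4.216×10⁷ m = 42163 km.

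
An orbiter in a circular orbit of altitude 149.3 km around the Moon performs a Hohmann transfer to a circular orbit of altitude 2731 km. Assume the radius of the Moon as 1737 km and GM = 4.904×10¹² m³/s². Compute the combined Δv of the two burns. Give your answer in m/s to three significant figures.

Δv_total ≈ 540 m/s

r₁ = 1737 + 149.3 = 1886.3 km = 1.8863×10⁶ m.
r₂ = 1737 + 2731 = 4468.0 km = 4.4680×10⁶ m.
Transfer ellipse a_t = (r₁ + r₂)/2 = 3.177×10⁶ m.
At r₁: circular v_c1 = √(μ/r₁) = 1612 m/s; transfer-perilune v_p = √[μ(2/r₁ − 1/a_t)] = 1912 m/s.
Δv₁ = v_p − v_c1 = 299.7 m/s.
At r₂: circular v_c2 = √(μ/r₂) = 1048 m/s; transfer-apolune v_a = √[μ(2/r₂ − 1/a_t)] = 807.2 m/s.
Δv₂ = v_c2 − v_a = 240.4 m/s.
Total Δv = Δv₁ + Δv₂ = 540.1 m/s.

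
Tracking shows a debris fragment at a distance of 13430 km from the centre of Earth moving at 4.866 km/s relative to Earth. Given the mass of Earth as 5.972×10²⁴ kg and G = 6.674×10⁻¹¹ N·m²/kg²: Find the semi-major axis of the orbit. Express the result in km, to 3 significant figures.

μ = GM = 6.674×10⁻¹¹ × 5.972×10²⁴ = 3.986×10¹⁴ m³/s².
r = 1.343×10⁷ m.
Vis-viva rearranged: 1/a = 2/r − v²/μ = 1.489×10⁻⁷ − 5.941×10⁻⁸ = 8.951×10⁻⁸ m⁻¹.
a = 1.117×10⁷ m = 11172 km.

a ≈ 11200 km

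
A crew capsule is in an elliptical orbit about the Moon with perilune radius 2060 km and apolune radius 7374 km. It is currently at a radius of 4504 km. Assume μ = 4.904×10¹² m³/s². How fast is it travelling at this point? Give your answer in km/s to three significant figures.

Semi-major axis a = (r_p + r_a)/2 = 4717.0 km = 4.717×10⁶ m.
Vis-viva: v² = μ(2/r − 1/a) = 4.904×10¹² × (4.440×10⁻⁷ − 2.120×10⁻⁷) = 1.138×10⁶ m²/s².
v = 1067 m/s = 1.067 km/s.

v ≈ 1.07 km/s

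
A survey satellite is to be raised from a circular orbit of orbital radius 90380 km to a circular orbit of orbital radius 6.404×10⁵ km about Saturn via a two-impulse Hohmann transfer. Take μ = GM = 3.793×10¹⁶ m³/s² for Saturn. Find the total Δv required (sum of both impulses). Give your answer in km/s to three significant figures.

Δv_total ≈ 10.5 km/s

r₁ = 90380 km = 9.038×10⁷ m.
r₂ = 6.404×10⁵ km = 6.404×10⁸ m.
Transfer ellipse a_t = (r₁ + r₂)/2 = 3.654×10⁸ m.
At r₁: circular v_c1 = √(μ/r₁) = 20490 m/s; transfer-perikrone v_p = √[μ(2/r₁ − 1/a_t)] = 27120 m/s.
Δv₁ = v_p − v_c1 = 6635 m/s.
At r₂: circular v_c2 = √(μ/r₂) = 7696 m/s; transfer-apokrone v_a = √[μ(2/r₂ − 1/a_t)] = 3828 m/s.
Δv₂ = v_c2 − v_a = 3868 m/s.
Total Δv = Δv₁ + Δv₂ = 10500 m/s = 10.50 km/s.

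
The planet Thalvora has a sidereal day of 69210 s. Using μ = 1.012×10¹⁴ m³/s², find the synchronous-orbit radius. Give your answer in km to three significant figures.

r_sync ≈ 23100 km

A synchronous orbit has period T, so by Kepler's third law a = (μT²/4π²)^(1/3).
μT²/4π² = 1.012×10¹⁴ × (6.921×10⁴)² / 39.48 = 1.228×10²² m³.
a = 2.307×10⁷ m = 23070 km.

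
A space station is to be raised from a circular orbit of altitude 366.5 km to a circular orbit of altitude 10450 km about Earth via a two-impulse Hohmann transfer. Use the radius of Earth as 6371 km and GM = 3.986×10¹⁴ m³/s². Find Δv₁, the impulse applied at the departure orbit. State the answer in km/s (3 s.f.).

r₁ = 6371 + 366.5 = 6737.5 km = 6.7375×10⁶ m.
r₂ = 6371 + 10450 = 16821 km = 1.6821×10⁷ m.
Transfer ellipse a_t = (r₁ + r₂)/2 = 1.178×10⁷ m.
At r₁: circular v_c1 = √(μ/r₁) = 7692 m/s; transfer-perigee v_p = √[μ(2/r₁ − 1/a_t)] = 9191 m/s.
Δv₁ = v_p − v_c1 = 1500 m/s.
= 1.500 km/s.

Δv ≈ 1.50 km/s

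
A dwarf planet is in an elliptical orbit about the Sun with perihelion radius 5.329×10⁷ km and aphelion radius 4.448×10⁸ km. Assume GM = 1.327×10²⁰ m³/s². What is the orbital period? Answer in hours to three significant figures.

T ≈ 18800 hours

Semi-major axis a = (r_p + r_a)/2 = (5.3290×10⁷ + 4.4480×10⁸)/2 = 2.4904×10⁸ km = 2.490×10¹¹ m.
By Kepler's third law T = 2π√(a³/μ) = 2π × 1.079×10⁷ = 6.779×10⁷ s.
= 18830 hours.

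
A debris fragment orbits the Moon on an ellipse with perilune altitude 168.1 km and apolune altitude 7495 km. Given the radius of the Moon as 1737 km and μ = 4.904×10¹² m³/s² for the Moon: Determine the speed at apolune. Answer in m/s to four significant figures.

r_p = 1737 + 168.1 = 1905.1 km = 1.9051×10⁶ m.
r_a = 1737 + 7495 = 9232.0 km = 9.2320×10⁶ m.
Semi-major axis a = (r_p + r_a)/2 = 5568.6 km = 5.569×10⁶ m.
Vis-viva: v² = μ(2/r − 1/a) = 4.904×10¹² × (2.166×10⁻⁷ − 1.796×10⁻⁷) = 1.817×10⁵ m²/s².
v = 426.3 m/s.

v ≈ 426.3 m/s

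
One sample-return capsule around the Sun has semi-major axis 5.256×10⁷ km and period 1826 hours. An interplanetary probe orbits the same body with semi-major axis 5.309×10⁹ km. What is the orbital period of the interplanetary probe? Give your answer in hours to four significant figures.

T₂ ≈ 1.854×10⁶ hours

Kepler's third law: T² ∝ a³, so T₂ = T₁ (a₂/a₁)^(3/2).
a₂/a₁ = 101.0, (a₂/a₁)^(3/2) = 1015.
T₂ = 1826 × 1015 = 1.854×10⁶ hours.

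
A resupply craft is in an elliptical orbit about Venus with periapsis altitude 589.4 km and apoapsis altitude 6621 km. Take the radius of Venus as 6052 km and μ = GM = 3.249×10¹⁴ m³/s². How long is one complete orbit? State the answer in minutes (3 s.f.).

r_p = 6052 + 589.4 = 6641.4 km = 6.6414×10⁶ m.
r_a = 6052 + 6621 = 12673 km = 1.2673×10⁷ m.
Semi-major axis a = (r_p + r_a)/2 = (6641.4 + 12673)/2 = 9657.2 km = 9.657×10⁶ m.
By Kepler's third law T = 2π√(a³/μ) = 2π × 1.665×10³ = 1.046×10⁴ s.
= 174.4 minutes.

T ≈ 174 minutes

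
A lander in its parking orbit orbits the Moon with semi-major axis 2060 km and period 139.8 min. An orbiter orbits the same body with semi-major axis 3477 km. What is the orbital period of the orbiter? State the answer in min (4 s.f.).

Kepler's third law: T² ∝ a³, so T₂ = T₁ (a₂/a₁)^(3/2).
a₂/a₁ = 1.688, (a₂/a₁)^(3/2) = 2.193.
T₂ = 139.8 × 2.193 = 306.6 min.

T₂ ≈ 306.6 min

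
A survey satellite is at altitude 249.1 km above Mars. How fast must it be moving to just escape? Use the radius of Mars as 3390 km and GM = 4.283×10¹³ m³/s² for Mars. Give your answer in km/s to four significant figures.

r = 3390 + 249.1 = 3639.1 km = 3.6391×10⁶ m.
Escape speed v_esc = √(2μ/r) = √(2 × 4.283×10¹³ / 3.639×10⁶) = √(2.354×10⁷) = 4852 m/s.
= 4.852 km/s.

v_esc ≈ 4.852 km/s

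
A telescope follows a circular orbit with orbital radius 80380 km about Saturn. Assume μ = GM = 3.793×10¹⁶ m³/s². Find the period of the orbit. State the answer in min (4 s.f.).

T ≈ 387.5 min

r = 80380 km = 8.038×10⁷ m.
Kepler's third law: T = 2π√(r³/μ) = 2π√((8.038×10⁷)³ / 3.793×10¹⁶).
r³/μ = 1.369×10⁷ s², so T = 2π × 3.700×10³ = 2.325×10⁴ s.
Converting: 2.325×10⁴ s ÷ 60.00 = 387.5 min.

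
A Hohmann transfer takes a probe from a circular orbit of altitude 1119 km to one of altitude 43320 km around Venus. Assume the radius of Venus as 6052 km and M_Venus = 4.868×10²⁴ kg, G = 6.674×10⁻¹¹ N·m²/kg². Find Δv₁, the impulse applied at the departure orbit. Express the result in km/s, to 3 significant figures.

μ = GM = 6.674×10⁻¹¹ × 4.868×10²⁴ = 3.249×10¹⁴ m³/s².
r₁ = 6052 + 1119 = 7171.0 km = 7.1710×10⁶ m.
r₂ = 6052 + 43320 = 49372 km = 4.9372×10⁷ m.
Transfer ellipse a_t = (r₁ + r₂)/2 = 2.827×10⁷ m.
At r₁: circular v_c1 = √(μ/r₁) = 6731 m/s; transfer-periapsis v_p = √[μ(2/r₁ − 1/a_t)] = 8895 m/s.
Δv₁ = v_p − v_c1 = 2164 m/s.
= 2.164 km/s.

Δv ≈ 2.16 km/s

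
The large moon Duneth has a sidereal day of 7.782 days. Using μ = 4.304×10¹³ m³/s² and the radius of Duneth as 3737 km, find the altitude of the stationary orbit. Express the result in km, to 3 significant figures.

T = 7.782 days = 6.724×10⁵ s.
A synchronous orbit has period T, so by Kepler's third law a = (μT²/4π²)^(1/3).
μT²/4π² = 4.304×10¹³ × (6.724×10⁵)² / 39.48 = 4.929×10²³ m³.
a = 7.899×10⁷ m = 78990 km.
Altitude h = a − R = 78990 − 3737 = 75253 km.

h_sync ≈ 75300 km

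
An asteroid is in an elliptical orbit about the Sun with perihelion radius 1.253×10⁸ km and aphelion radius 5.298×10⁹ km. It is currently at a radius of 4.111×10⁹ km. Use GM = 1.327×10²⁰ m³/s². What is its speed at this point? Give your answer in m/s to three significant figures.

v ≈ 3950 m/s

Semi-major axis a = (r_p + r_a)/2 = 2.7116×10⁹ km = 2.712×10¹² m.
Vis-viva: v² = μ(2/r − 1/a) = 1.327×10²⁰ × (4.865×10⁻¹³ − 3.688×10⁻¹³) = 1.562×10⁷ m²/s².
v = 3952 m/s.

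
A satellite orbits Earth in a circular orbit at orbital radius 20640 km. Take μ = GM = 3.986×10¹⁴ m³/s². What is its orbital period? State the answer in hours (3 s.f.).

T ≈ 8.20 hours

r = 20640 km = 2.064×10⁷ m.
Kepler's third law: T = 2π√(r³/μ) = 2π√((2.064×10⁷)³ / 3.986×10¹⁴).
r³/μ = 2.206×10⁷ s², so T = 2π × 4.697×10³ = 2.951×10⁴ s.
Converting: 2.951×10⁴ s ÷ 3600 = 8.197 hours.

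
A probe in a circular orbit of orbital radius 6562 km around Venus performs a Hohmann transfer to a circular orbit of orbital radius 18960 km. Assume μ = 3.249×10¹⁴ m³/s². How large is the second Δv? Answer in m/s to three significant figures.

Δv ≈ 1170 m/s

r₁ = 6562 km = 6.562×10⁶ m.
r₂ = 18960 km = 1.896×10⁷ m.
Transfer ellipse a_t = (r₁ + r₂)/2 = 1.276×10⁷ m.
At r₁: circular v_c1 = √(μ/r₁) = 7037 m/s; transfer-periapsis v_p = √[μ(2/r₁ − 1/a_t)] = 8577 m/s.
At r₂: circular v_c2 = √(μ/r₂) = 4140 m/s; transfer-apoapsis v_a = √[μ(2/r₂ − 1/a_t)] = 2968 m/s.
Δv₂ = v_c2 − v_a = 1171 m/s.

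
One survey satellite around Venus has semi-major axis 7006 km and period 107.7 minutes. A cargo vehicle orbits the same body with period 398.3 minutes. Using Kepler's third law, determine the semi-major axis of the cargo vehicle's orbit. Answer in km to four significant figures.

a₂ ≈ 16750 km

Kepler's third law: a³ ∝ T², so a₂ = a₁ (T₂/T₁)^(2/3).
T₂/T₁ = 3.698, (T₂/T₁)^(2/3) = 2.391.
a₂ = 7006 × 2.391 = 16750 km.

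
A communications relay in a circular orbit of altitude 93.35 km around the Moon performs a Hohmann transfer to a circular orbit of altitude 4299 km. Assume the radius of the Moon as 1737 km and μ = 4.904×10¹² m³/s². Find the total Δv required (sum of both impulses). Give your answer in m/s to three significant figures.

r₁ = 1737 + 93.35 = 1830.3 km = 1.8304×10⁶ m.
r₂ = 1737 + 4299 = 6036.0 km = 6.0360×10⁶ m.
Transfer ellipse a_t = (r₁ + r₂)/2 = 3.933×10⁶ m.
At r₁: circular v_c1 = √(μ/r₁) = 1637 m/s; transfer-perilune v_p = √[μ(2/r₁ − 1/a_t)] = 2028 m/s.
Δv₁ = v_p − v_c1 = 390.9 m/s.
At r₂: circular v_c2 = √(μ/r₂) = 901.4 m/s; transfer-apolune v_a = √[μ(2/r₂ − 1/a_t)] = 614.9 m/s.
Δv₂ = v_c2 − v_a = 286.5 m/s.
Total Δv = Δv₁ + Δv₂ = 677.4 m/s.

Δv_total ≈ 677 m/s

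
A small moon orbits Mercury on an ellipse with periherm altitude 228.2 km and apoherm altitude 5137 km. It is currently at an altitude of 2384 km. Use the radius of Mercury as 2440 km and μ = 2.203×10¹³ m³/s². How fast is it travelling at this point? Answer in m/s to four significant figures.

r_p = 2440 + 228.2 = 2668.2 km = 2.6682×10⁶ m.
r_a = 2440 + 5137 = 7577.0 km = 7.5770×10⁶ m.
r = 2440 + 2384 = 4824.0 km = 4.824×10⁶ m.
Semi-major axis a = (r_p + r_a)/2 = 5122.6 km = 5.123×10⁶ m.
Vis-viva: v² = μ(2/r − 1/a) = 2.203×10¹³ × (4.146×10⁻⁷ − 1.952×10⁻⁷) = 4.833×10⁶ m²/s².
v = 2198 m/s.

v ≈ 2198 m/s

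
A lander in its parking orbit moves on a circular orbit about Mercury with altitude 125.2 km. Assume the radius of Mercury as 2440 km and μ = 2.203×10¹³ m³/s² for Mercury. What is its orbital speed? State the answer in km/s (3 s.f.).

r = 2440 + 125.2 = 2565.2 km = 2.5652×10⁶ m.
For a circular orbit v = √(μ/r) = √(2.203×10¹³ / 2.565×10⁶) = √(8.588×10⁶) = 2931 m/s.
That is 2.931 km/s.

v ≈ 2.93 km/s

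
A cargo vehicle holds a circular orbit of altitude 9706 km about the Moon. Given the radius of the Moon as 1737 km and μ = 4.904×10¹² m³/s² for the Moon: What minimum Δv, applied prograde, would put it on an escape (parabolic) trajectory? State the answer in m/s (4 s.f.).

r = 1737 + 9706 = 11443 km = 1.1443×10⁷ m.
Circular speed v_c = √(μ/r) = 654.6 m/s.
Escape speed v_esc = √(2μ/r) = √2 × v_c = 925.8 m/s.
Δv = v_esc − v_c = 271.2 m/s.

Δv ≈ 271.2 m/s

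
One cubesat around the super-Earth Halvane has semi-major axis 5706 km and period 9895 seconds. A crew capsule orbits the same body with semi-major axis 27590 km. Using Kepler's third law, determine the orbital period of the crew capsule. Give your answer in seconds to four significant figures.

Kepler's third law: T² ∝ a³, so T₂ = T₁ (a₂/a₁)^(3/2).
a₂/a₁ = 4.835, (a₂/a₁)^(3/2) = 10.63.
T₂ = 9895 × 10.63 = 1.052×10⁵ seconds.

T₂ ≈ 1.052×10⁵ seconds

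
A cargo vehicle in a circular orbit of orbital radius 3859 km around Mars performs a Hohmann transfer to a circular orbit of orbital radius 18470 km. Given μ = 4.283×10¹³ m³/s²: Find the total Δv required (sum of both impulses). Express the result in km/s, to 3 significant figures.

Δv_total ≈ 1.58 km/s

r₁ = 3859 km = 3.859×10⁶ m.
r₂ = 18470 km = 1.847×10⁷ m.
Transfer ellipse a_t = (r₁ + r₂)/2 = 1.116×10⁷ m.
At r₁: circular v_c1 = √(μ/r₁) = 3331 m/s; transfer-periapsis v_p = √[μ(2/r₁ − 1/a_t)] = 4285 m/s.
Δv₁ = v_p − v_c1 = 953.5 m/s.
At r₂: circular v_c2 = √(μ/r₂) = 1523 m/s; transfer-apoapsis v_a = √[μ(2/r₂ − 1/a_t)] = 895.3 m/s.
Δv₂ = v_c2 − v_a = 627.5 m/s.
Total Δv = Δv₁ + Δv₂ = 1581 m/s = 1.581 km/s.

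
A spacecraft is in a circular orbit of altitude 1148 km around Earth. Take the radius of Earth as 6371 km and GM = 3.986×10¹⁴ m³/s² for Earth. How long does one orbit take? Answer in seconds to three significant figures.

r = 6371 + 1148 = 7519.0 km = 7.5190×10⁶ m.
Kepler's third law: T = 2π√(r³/μ) = 2π√((7.519×10⁶)³ / 3.986×10¹⁴).
r³/μ = 1.066×10⁶ s², so T = 2π × 1.033×10³ = 6.489×10³ s.

T ≈ 6490 seconds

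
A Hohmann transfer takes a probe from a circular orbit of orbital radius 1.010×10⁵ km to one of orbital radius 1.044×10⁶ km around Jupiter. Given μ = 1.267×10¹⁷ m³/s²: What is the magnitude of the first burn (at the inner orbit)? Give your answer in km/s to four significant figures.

r₁ = 1.010×10⁵ km = 1.010×10⁸ m.
r₂ = 1.044×10⁶ km = 1.044×10⁹ m.
Transfer ellipse a_t = (r₁ + r₂)/2 = 5.725×10⁸ m.
At r₁: circular v_c1 = √(μ/r₁) = 35420 m/s; transfer-perijove v_p = √[μ(2/r₁ − 1/a_t)] = 47830 m/s.
Δv₁ = v_p − v_c1 = 12410 m/s.
= 12.41 km/s.

Δv ≈ 12.41 km/s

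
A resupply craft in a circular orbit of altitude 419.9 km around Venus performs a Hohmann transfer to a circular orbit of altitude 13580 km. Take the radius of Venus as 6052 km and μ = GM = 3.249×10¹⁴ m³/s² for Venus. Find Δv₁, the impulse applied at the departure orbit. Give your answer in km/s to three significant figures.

r₁ = 6052 + 419.9 = 6471.9 km = 6.4719×10⁶ m.
r₂ = 6052 + 13580 = 19632 km = 1.9632×10⁷ m.
Transfer ellipse a_t = (r₁ + r₂)/2 = 1.305×10⁷ m.
At r₁: circular v_c1 = √(μ/r₁) = 7085 m/s; transfer-periapsis v_p = √[μ(2/r₁ − 1/a_t)] = 8690 m/s.
Δv₁ = v_p − v_c1 = 1604 m/s.
= 1.604 km/s.

Δv ≈ 1.60 km/s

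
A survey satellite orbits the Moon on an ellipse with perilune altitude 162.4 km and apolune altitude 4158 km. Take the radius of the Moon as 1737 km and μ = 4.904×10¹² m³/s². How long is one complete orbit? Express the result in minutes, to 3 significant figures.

T ≈ 364 minutes

r_p = 1737 + 162.4 = 1899.4 km = 1.8994×10⁶ m.
r_a = 1737 + 4158 = 5895.0 km = 5.8950×10⁶ m.
Semi-major axis a = (r_p + r_a)/2 = (1899.4 + 5895.0)/2 = 3897.2 km = 3.897×10⁶ m.
By Kepler's third law T = 2π√(a³/μ) = 2π × 3.474×10³ = 2.183×10⁴ s.
= 363.8 minutes.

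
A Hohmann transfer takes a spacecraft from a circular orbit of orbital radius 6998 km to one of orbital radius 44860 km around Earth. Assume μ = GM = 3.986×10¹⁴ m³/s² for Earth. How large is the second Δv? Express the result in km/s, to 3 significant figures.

Δv ≈ 1.43 km/s

r₁ = 6998 km = 6.998×10⁶ m.
r₂ = 44860 km = 4.486×10⁷ m.
Transfer ellipse a_t = (r₁ + r₂)/2 = 2.593×10⁷ m.
At r₁: circular v_c1 = √(μ/r₁) = 7547 m/s; transfer-perigee v_p = √[μ(2/r₁ − 1/a_t)] = 9927 m/s.
At r₂: circular v_c2 = √(μ/r₂) = 2981 m/s; transfer-apogee v_a = √[μ(2/r₂ − 1/a_t)] = 1549 m/s.
Δv₂ = v_c2 − v_a = 1432 m/s.
= 1.432 km/s.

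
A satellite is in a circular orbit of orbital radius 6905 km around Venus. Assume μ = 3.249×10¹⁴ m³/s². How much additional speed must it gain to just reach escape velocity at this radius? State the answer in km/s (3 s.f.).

Δv ≈ 2.84 km/s

r = 6905 km = 6.905×10⁶ m.
Circular speed v_c = √(μ/r) = 6860 m/s.
Escape speed v_esc = √(2μ/r) = √2 × v_c = 9701 m/s.
Δv = v_esc − v_c = 2841 m/s = 2.841 km/s.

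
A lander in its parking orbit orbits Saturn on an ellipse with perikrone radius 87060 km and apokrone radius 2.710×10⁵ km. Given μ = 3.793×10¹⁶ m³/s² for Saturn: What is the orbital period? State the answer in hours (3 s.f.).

T ≈ 21.5 hours

Semi-major axis a = (r_p + r_a)/2 = (87060 + 2.7100×10⁵)/2 = 1.7903×10⁵ km = 1.790×10⁸ m.
By Kepler's third law T = 2π√(a³/μ) = 2π × 1.230×10⁴ = 7.728×10⁴ s.
= 21.47 hours.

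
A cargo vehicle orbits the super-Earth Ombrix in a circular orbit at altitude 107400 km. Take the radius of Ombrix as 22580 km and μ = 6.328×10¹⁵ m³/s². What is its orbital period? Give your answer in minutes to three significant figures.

r = 22580 + 107400 = 129980 km = 1.2998×10⁸ m.
Kepler's third law: T = 2π√(r³/μ) = 2π√((1.300×10⁸)³ / 6.328×10¹⁵).
r³/μ = 3.470×10⁸ s², so T = 2π × 1.863×10⁴ = 1.170×10⁵ s.
Converting: 1.170×10⁵ s ÷ 60.00 = 1951 minutes.

T ≈ 1950 minutes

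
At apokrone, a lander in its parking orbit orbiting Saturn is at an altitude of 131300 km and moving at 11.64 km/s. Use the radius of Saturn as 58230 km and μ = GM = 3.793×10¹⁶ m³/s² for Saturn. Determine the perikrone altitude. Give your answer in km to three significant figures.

r_a = 58230 + 131300 = 1.8953×10⁵ km = 1.895×10⁸ m.
Specific energy ε = v²/2 − μ/r = -1.324×10⁸ J/kg, so a = −μ/(2ε) = 1.433×10⁸ m.
The apsides satisfy r_p + r_a = 2a, so the perikrone radius is 2a − r_a = 9.699×10⁷ m = 96990 km.
Perikrone altitude = 96990 − 58230 = 38760 km.

perikrone altitude ≈ 38800 km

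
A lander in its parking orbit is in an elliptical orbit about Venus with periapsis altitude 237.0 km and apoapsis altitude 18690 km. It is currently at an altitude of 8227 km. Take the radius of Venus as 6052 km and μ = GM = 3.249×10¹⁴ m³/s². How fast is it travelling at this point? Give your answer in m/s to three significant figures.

v ≈ 4960 m/s

r_p = 6052 + 237.0 = 6289.0 km = 6.2890×10⁶ m.
r_a = 6052 + 18690 = 24742 km = 2.4742×10⁷ m.
r = 6052 + 8227 = 14279 km = 1.428×10⁷ m.
Semi-major axis a = (r_p + r_a)/2 = 15516 km = 1.552×10⁷ m.
Vis-viva: v² = μ(2/r − 1/a) = 3.249×10¹⁴ × (1.401×10⁻⁷ − 6.445×10⁻⁸) = 2.457×10⁷ m²/s².
v = 4957 m/s.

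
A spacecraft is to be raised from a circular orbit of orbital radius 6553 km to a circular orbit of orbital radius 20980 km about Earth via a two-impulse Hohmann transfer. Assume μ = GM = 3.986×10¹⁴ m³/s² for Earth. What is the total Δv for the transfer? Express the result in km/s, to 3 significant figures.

Δv_total ≈ 3.18 km/s

r₁ = 6553 km = 6.553×10⁶ m.
r₂ = 20980 km = 2.098×10⁷ m.
Transfer ellipse a_t = (r₁ + r₂)/2 = 1.377×10⁷ m.
At r₁: circular v_c1 = √(μ/r₁) = 7799 m/s; transfer-perigee v_p = √[μ(2/r₁ − 1/a_t)] = 9628 m/s.
Δv₁ = v_p − v_c1 = 1829 m/s.
At r₂: circular v_c2 = √(μ/r₂) = 4359 m/s; transfer-apogee v_a = √[μ(2/r₂ − 1/a_t)] = 3007 m/s.
Δv₂ = v_c2 − v_a = 1352 m/s.
Total Δv = Δv₁ + Δv₂ = 3180 m/s = 3.180 km/s.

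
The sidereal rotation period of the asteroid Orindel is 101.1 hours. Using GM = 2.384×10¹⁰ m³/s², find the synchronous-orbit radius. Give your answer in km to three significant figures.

T = 101.1 hours = 3.640×10⁵ s.
A synchronous orbit has period T, so by Kepler's third law a = (μT²/4π²)^(1/3).
μT²/4π² = 2.384×10¹⁰ × (3.640×10⁵)² / 39.48 = 7.999×10¹⁹ m³.
a = 4.309×10⁶ m = 4308.7 km.

r_sync ≈ 4310 km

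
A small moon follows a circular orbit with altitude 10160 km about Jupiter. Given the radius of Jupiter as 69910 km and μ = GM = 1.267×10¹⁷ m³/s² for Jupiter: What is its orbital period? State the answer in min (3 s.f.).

T ≈ 211 min

r = 69910 + 10160 = 80070 km = 8.0070×10⁷ m.
Kepler's third law: T = 2π√(r³/μ) = 2π√((8.007×10⁷)³ / 1.267×10¹⁷).
r³/μ = 4.052×10⁶ s², so T = 2π × 2.013×10³ = 1.265×10⁴ s.
Converting: 1.265×10⁴ s ÷ 60.00 = 210.8 min.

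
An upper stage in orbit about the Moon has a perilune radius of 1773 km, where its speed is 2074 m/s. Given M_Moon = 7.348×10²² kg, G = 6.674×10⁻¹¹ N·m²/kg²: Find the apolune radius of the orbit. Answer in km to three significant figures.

apolune radius ≈ 6200 km

μ = GM = 6.674×10⁻¹¹ × 7.348×10²² = 4.904×10¹² m³/s².
r_p = 1.773×10⁶ m.
Specific energy ε = v²/2 − μ/r = -6.152×10⁵ J/kg, so a = −μ/(2ε) = 3.986×10⁶ m.
The apsides satisfy r_p + r_a = 2a, so the apolune radius is 2a − r_p = 6.198×10⁶ m = 6198.1 km.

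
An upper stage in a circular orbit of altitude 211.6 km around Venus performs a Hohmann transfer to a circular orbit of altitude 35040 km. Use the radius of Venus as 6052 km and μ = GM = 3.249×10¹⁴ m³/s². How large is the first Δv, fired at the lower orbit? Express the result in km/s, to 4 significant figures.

r₁ = 6052 + 211.6 = 6263.6 km = 6.2636×10⁶ m.
r₂ = 6052 + 35040 = 41092 km = 4.1092×10⁷ m.
Transfer ellipse a_t = (r₁ + r₂)/2 = 2.368×10⁷ m.
At r₁: circular v_c1 = √(μ/r₁) = 7202 m/s; transfer-periapsis v_p = √[μ(2/r₁ − 1/a_t)] = 9488 m/s.
Δv₁ = v_p − v_c1 = 2286 m/s.
= 2.286 km/s.

Δv ≈ 2.286 km/s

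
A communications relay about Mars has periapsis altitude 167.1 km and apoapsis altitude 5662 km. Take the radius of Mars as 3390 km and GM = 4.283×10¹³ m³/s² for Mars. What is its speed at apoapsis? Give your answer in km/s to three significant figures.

v ≈ 1.63 km/s

r_p = 3390 + 167.1 = 3557.1 km = 3.5571×10⁶ m.
r_a = 3390 + 5662 = 9052.0 km = 9.0520×10⁶ m.
Semi-major axis a = (r_p + r_a)/2 = 6304.6 km = 6.305×10⁶ m.
Vis-viva: v² = μ(2/r − 1/a) = 4.283×10¹³ × (2.209×10⁻⁷ − 1.586×10⁻⁷) = 2.670×10⁶ m²/s².
v = 1634 m/s = 1.634 km/s.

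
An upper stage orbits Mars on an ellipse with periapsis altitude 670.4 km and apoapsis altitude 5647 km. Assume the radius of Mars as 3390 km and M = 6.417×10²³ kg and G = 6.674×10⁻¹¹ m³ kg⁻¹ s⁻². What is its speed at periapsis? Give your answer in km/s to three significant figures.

μ = GM = 6.674×10⁻¹¹ × 6.417×10²³ = 4.283×10¹³ m³/s².
r_p = 3390 + 670.4 = 4060.4 km = 4.0604×10⁶ m.
r_a = 3390 + 5647 = 9037.0 km = 9.0370×10⁶ m.
Semi-major axis a = (r_p + r_a)/2 = 6548.7 km = 6.549×10⁶ m.
Vis-viva: v² = μ(2/r − 1/a) = 4.283×10¹³ × (4.926×10⁻⁷ − 1.527×10⁻⁷) = 1.456×10⁷ m²/s².
v = 3815 m/s = 3.815 km/s.

v ≈ 3.82 km/s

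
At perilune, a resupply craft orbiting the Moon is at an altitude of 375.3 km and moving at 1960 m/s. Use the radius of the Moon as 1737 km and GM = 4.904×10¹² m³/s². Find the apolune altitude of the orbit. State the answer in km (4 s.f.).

r_p = 1737 + 375.3 = 2112.3 km = 2.112×10⁶ m.
Specific energy ε = v²/2 − μ/r = -4.008×10⁵ J/kg, so a = −μ/(2ε) = 6.117×10⁶ m.
The apsides satisfy r_p + r_a = 2a, so the apolune radius is 2a − r_p = 1.012×10⁷ m = 10122 km.
Apolune altitude = 10122 − 1737 = 8385.0 km.

apolune altitude ≈ 8385 km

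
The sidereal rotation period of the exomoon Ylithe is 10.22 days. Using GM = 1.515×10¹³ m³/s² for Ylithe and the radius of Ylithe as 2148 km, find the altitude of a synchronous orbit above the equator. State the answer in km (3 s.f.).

T = 10.22 days = 8.830×10⁵ s.
A synchronous orbit has period T, so by Kepler's third law a = (μT²/4π²)^(1/3).
μT²/4π² = 1.515×10¹³ × (8.830×10⁵)² / 39.48 = 2.992×10²³ m³.
a = 6.688×10⁷ m = 66885 km.
Altitude h = a − R = 66885 − 2148 = 64737 km.

h_sync ≈ 64700 km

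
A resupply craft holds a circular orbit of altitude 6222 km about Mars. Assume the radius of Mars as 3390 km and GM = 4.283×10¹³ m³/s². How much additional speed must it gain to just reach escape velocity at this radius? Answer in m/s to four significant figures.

r = 3390 + 6222 = 9612.0 km = 9.6120×10⁶ m.
Circular speed v_c = √(μ/r) = 2111 m/s.
Escape speed v_esc = √(2μ/r) = √2 × v_c = 2985 m/s.
Δv = v_esc − v_c = 874.4 m/s.

Δv ≈ 874.4 m/s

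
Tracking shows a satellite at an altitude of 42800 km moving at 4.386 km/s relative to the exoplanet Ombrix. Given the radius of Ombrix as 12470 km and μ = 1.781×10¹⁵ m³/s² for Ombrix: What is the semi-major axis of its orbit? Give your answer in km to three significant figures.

a ≈ 39400 km

r = 12470 + 42800 = 55270 km = 5.527×10⁷ m.
Specific orbital energy ε = v²/2 − μ/r = (4386)²/2 − 1.781×10¹⁵/5.527×10⁷ = -2.261×10⁷ J/kg.
Since ε = −μ/(2a), a = −μ/(2ε) = 3.939×10⁷ m = 39394 km.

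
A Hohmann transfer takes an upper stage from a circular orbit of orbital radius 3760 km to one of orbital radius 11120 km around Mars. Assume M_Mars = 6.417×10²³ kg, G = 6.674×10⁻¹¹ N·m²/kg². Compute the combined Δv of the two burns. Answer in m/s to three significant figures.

Δv_total ≈ 1320 m/s

μ = GM = 6.674×10⁻¹¹ × 6.417×10²³ = 4.283×10¹³ m³/s².
r₁ = 3760 km = 3.760×10⁶ m.
r₂ = 11120 km = 1.112×10⁷ m.
Transfer ellipse a_t = (r₁ + r₂)/2 = 7.440×10⁶ m.
At r₁: circular v_c1 = √(μ/r₁) = 3375 m/s; transfer-periapsis v_p = √[μ(2/r₁ − 1/a_t)] = 4126 m/s.
Δv₁ = v_p − v_c1 = 751.1 m/s.
At r₂: circular v_c2 = √(μ/r₂) = 1962 m/s; transfer-apoapsis v_a = √[μ(2/r₂ − 1/a_t)] = 1395 m/s.
Δv₂ = v_c2 − v_a = 567.4 m/s.
Total Δv = Δv₁ + Δv₂ = 1318 m/s.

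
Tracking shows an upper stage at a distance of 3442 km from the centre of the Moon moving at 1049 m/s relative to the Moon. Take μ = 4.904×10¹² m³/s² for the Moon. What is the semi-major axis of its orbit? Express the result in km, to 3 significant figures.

a ≈ 2800 km

r = 3.442×10⁶ m.
Specific orbital energy ε = v²/2 − μ/r = (1049)²/2 − 4.904×10¹²/3.442×10⁶ = -8.746×10⁵ J/kg.
Since ε = −μ/(2a), a = −μ/(2ε) = 2.804×10⁶ m = 2803.7 km.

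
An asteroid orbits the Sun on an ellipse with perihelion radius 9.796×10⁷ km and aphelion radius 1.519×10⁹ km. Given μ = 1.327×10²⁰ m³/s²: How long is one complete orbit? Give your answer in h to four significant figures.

T ≈ 110100 h

Semi-major axis a = (r_p + r_a)/2 = (9.7960×10⁷ + 1.5190×10⁹)/2 = 8.0848×10⁸ km = 8.085×10¹¹ m.
By Kepler's third law T = 2π√(a³/μ) = 2π × 6.311×10⁷ = 3.965×10⁸ s.
= 1.101×10⁵ h.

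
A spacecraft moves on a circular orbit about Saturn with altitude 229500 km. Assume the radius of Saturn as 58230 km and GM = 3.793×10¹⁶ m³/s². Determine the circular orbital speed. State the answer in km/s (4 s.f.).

r = 58230 + 229500 = 287730 km = 2.8773×10⁸ m.
For a circular orbit v = √(μ/r) = √(3.793×10¹⁶ / 2.877×10⁸) = √(1.318×10⁸) = 11480 m/s.
That is 11.48 km/s.

v ≈ 11.48 km/s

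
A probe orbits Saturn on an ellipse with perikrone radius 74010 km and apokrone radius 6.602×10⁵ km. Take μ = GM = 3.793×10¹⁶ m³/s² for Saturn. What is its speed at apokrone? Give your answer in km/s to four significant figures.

v ≈ 3.403 km/s

Semi-major axis a = (r_p + r_a)/2 = 3.6710×10⁵ km = 3.671×10⁸ m.
Vis-viva: v² = μ(2/r − 1/a) = 3.793×10¹⁶ × (3.029×10⁻⁹ − 2.724×10⁻⁹) = 1.158×10⁷ m²/s².
v = 3403 m/s = 3.403 km/s.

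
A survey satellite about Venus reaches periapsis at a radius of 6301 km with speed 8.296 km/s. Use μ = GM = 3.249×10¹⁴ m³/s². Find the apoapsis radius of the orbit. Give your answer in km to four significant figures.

r_p = 6.301×10⁶ m.
Specific energy ε = v²/2 − μ/r = -1.715×10⁷ J/kg, so a = −μ/(2ε) = 9.472×10⁶ m.
The apsides satisfy r_p + r_a = 2a, so the apoapsis radius is 2a − r_p = 1.264×10⁷ m = 12642 km.

apoapsis radius ≈ 12640 km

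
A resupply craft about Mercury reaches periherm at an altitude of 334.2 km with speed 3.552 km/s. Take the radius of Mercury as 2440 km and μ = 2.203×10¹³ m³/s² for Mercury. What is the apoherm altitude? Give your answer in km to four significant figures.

apoherm altitude ≈ 8279 km

r_p = 2440 + 334.2 = 2774.2 km = 2.774×10⁶ m.
Specific energy ε = v²/2 − μ/r = -1.633×10⁶ J/kg, so a = −μ/(2ε) = 6.747×10⁶ m.
The apsides satisfy r_p + r_a = 2a, so the apoherm radius is 2a − r_p = 1.072×10⁷ m = 10719 km.
Apoherm altitude = 10719 − 2440 = 8279.0 km.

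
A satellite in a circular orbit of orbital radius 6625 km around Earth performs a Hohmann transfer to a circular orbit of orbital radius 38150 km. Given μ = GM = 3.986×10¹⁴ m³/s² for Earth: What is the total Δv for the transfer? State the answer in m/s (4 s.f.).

Δv_total ≈ 3843 m/s

r₁ = 6625 km = 6.625×10⁶ m.
r₂ = 38150 km = 3.815×10⁷ m.
Transfer ellipse a_t = (r₁ + r₂)/2 = 2.239×10⁷ m.
At r₁: circular v_c1 = √(μ/r₁) = 7757 m/s; transfer-perigee v_p = √[μ(2/r₁ − 1/a_t)] = 10130 m/s.
Δv₁ = v_p − v_c1 = 2369 m/s.
At r₂: circular v_c2 = √(μ/r₂) = 3232 m/s; transfer-apogee v_a = √[μ(2/r₂ − 1/a_t)] = 1758 m/s.
Δv₂ = v_c2 − v_a = 1474 m/s.
Total Δv = Δv₁ + Δv₂ = 3843 m/s.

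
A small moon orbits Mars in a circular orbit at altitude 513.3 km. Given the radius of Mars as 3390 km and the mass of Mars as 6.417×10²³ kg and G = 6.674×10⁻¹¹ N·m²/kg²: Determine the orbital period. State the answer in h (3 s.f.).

T ≈ 2.06 h

μ = GM = 6.674×10⁻¹¹ × 6.417×10²³ = 4.283×10¹³ m³/s².
r = 3390 + 513.3 = 3903.3 km = 3.9033×10⁶ m.
Kepler's third law: T = 2π√(r³/μ) = 2π√((3.903×10⁶)³ / 4.283×10¹³).
r³/μ = 1.389×10⁶ s², so T = 2π × 1.178×10³ = 7.404×10³ s.
Converting: 7.404×10³ s ÷ 3600 = 2.057 h.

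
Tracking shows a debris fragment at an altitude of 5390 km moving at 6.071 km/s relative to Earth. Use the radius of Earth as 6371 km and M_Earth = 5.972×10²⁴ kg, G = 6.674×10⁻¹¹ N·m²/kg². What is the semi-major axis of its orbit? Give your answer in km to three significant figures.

a ≈ 12900 km

μ = GM = 6.674×10⁻¹¹ × 5.972×10²⁴ = 3.986×10¹⁴ m³/s².
r = 6371 + 5390 = 11761 km = 1.176×10⁷ m.
Specific orbital energy ε = v²/2 − μ/r = (6071)²/2 − 3.986×10¹⁴/1.176×10⁷ = -1.546×10⁷ J/kg.
Since ε = −μ/(2a), a = −μ/(2ε) = 1.289×10⁷ m = 12890 km.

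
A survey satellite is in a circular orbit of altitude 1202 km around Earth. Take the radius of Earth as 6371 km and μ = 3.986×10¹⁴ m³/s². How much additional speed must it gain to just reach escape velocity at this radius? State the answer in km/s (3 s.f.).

Δv ≈ 3.01 km/s

r = 6371 + 1202 = 7573.0 km = 7.5730×10⁶ m.
Circular speed v_c = √(μ/r) = 7255 m/s.
Escape speed v_esc = √(2μ/r) = √2 × v_c = 10260 m/s.
Δv = v_esc − v_c = 3005 m/s = 3.005 km/s.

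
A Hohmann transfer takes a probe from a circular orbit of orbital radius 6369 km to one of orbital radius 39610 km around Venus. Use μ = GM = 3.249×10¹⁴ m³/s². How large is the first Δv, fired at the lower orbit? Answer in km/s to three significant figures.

r₁ = 6369 km = 6.369×10⁶ m.
r₂ = 39610 km = 3.961×10⁷ m.
Transfer ellipse a_t = (r₁ + r₂)/2 = 2.299×10⁷ m.
At r₁: circular v_c1 = √(μ/r₁) = 7142 m/s; transfer-periapsis v_p = √[μ(2/r₁ − 1/a_t)] = 9375 m/s.
Δv₁ = v_p − v_c1 = 2233 m/s.
= 2.233 km/s.

Δv ≈ 2.23 km/s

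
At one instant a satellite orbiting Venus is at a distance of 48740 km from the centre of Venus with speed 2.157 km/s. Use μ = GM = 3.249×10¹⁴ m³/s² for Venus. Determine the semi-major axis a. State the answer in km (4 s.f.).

a ≈ 37430 km

r = 4.874×10⁷ m.
Vis-viva rearranged: 1/a = 2/r − v²/μ = 4.103×10⁻⁸ − 1.432×10⁻⁸ = 2.671×10⁻⁸ m⁻¹.
a = 3.743×10⁷ m = 37434 km.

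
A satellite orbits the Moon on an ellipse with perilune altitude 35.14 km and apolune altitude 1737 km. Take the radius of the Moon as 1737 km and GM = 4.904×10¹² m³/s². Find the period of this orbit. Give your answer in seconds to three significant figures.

r_p = 1737 + 35.14 = 1772.1 km = 1.7721×10⁶ m.
r_a = 1737 + 1737 = 3474.0 km = 3.4740×10⁶ m.
Semi-major axis a = (r_p + r_a)/2 = (1772.1 + 3474.0)/2 = 2623.1 km = 2.623×10⁶ m.
By Kepler's third law T = 2π√(a³/μ) = 2π × 1.918×10³ = 1.205×10⁴ s.

T ≈ 12100 seconds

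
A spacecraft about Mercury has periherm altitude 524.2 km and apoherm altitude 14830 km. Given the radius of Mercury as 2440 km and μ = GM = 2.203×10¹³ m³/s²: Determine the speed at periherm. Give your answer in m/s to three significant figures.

v ≈ 3560 m/s

r_p = 2440 + 524.2 = 2964.2 km = 2.9642×10⁶ m.
r_a = 2440 + 14830 = 17270 km = 1.7270×10⁷ m.
Semi-major axis a = (r_p + r_a)/2 = 10117 km = 1.012×10⁷ m.
Vis-viva: v² = μ(2/r − 1/a) = 2.203×10¹³ × (6.747×10⁻⁷ − 9.884×10⁻⁸) = 1.269×10⁷ m²/s².
v = 3562 m/s.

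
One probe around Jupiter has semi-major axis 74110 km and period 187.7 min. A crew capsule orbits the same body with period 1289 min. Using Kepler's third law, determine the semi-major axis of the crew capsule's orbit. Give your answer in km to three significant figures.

a₂ ≈ 2.68×10⁵ km

Kepler's third law: a³ ∝ T², so a₂ = a₁ (T₂/T₁)^(2/3).
T₂/T₁ = 6.867, (T₂/T₁)^(2/3) = 3.613.
a₂ = 74110 × 3.613 = 2.678×10⁵ km.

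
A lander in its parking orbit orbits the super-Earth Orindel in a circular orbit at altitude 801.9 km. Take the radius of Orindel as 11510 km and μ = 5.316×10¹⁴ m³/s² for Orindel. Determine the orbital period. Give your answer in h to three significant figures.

T ≈ 3.27 h

r = 11510 + 801.9 = 12312 km = 1.2312×10⁷ m.
Kepler's third law: T = 2π√(r³/μ) = 2π√((1.231×10⁷)³ / 5.316×10¹⁴).
r³/μ = 3.511×10⁶ s², so T = 2π × 1.874×10³ = 1.177×10⁴ s.
Converting: 1.177×10⁴ s ÷ 3600 = 3.270 h.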